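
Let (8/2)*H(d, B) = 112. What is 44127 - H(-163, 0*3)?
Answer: 44099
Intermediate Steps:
H(d, B) = 28 (H(d, B) = (¼)*112 = 28)
44127 - H(-163, 0*3) = 44127 - 1*28 = 44127 - 28 = 44099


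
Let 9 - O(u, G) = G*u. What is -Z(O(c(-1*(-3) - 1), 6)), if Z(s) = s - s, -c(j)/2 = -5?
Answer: 0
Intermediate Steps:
c(j) = 10 (c(j) = -2*(-5) = 10)
O(u, G) = 9 - G*u
Z(s) = 0
-Z(O(c(-1*(-3) - 1), 6)) = -1*0 = 0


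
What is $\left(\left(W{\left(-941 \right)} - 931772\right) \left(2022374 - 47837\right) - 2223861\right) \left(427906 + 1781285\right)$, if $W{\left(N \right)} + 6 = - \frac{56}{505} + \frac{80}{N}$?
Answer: $- \frac{1931490656029589685132717}{475205} \approx -4.0645 \cdot 10^{18}$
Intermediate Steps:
$W{\left(N \right)} = - \frac{3086}{505} + \frac{80}{N}$ ($W{\left(N \right)} = -6 + \left(- \frac{56}{505} + \frac{80}{N}\right) = -6 + \left(\left(-56\right) \frac{1}{505} + \frac{80}{N}\right) = -6 - \left(\frac{56}{505} - \frac{80}{N}\right) = - \frac{3086}{505} + \frac{80}{N}$)
$\left(\left(W{\left(-941 \right)} - 931772\right) \left(2022374 - 47837\right) - 2223861\right) \left(427906 + 1781285\right) = \left(\left(\left(- \frac{3086}{505} + \frac{80}{-941}\right) - 931772\right) \left(2022374 - 47837\right) - 2223861\right) \left(427906 + 1781285\right) = \left(\left(\left(- \frac{3086}{505} + 80 \left(- \frac{1}{941}\right)\right) - 931772\right) 1974537 - 2223861\right) 2209191 = \left(\left(\left(- \frac{3086}{505} - \frac{80}{941}\right) - 931772\right) 1974537 - 2223861\right) 2209191 = \left(\left(- \frac{2944326}{475205} - 931772\right) 1974537 - 2223861\right) 2209191 = \left(\left(- \frac{442785657586}{475205}\right) 1974537 - 2223861\right) 2209191 = \left(- \frac{874296663972887682}{475205} - 2223861\right) 2209191 = \left(- \frac{874297720762754187}{475205}\right) 2209191 = - \frac{1931490656029589685132717}{475205}$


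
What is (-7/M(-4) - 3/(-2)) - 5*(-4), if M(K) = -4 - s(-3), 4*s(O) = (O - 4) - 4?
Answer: 271/10 ≈ 27.100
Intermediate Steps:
s(O) = -2 + O/4 (s(O) = ((O - 4) - 4)/4 = ((-4 + O) - 4)/4 = (-8 + O)/4 = -2 + O/4)
M(K) = -5/4 (M(K) = -4 - (-2 + (1/4)*(-3)) = -4 - (-2 - 3/4) = -4 - 1*(-11/4) = -4 + 11/4 = -5/4)
(-7/M(-4) - 3/(-2)) - 5*(-4) = (-7/(-5/4) - 3/(-2)) - 5*(-4) = (-7*(-4/5) - 3*(-1/2)) + 20 = (28/5 + 3/2) + 20 = 71/10 + 20 = 271/10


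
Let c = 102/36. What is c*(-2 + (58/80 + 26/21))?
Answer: -527/5040 ≈ -0.10456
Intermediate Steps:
c = 17/6 (c = 102*(1/36) = 17/6 ≈ 2.8333)
c*(-2 + (58/80 + 26/21)) = 17*(-2 + (58/80 + 26/21))/6 = 17*(-2 + (58*(1/80) + 26*(1/21)))/6 = 17*(-2 + (29/40 + 26/21))/6 = 17*(-2 + 1649/840)/6 = (17/6)*(-31/840) = -527/5040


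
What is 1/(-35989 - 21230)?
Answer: -1/57219 ≈ -1.7477e-5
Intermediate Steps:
1/(-35989 - 21230) = 1/(-57219) = -1/57219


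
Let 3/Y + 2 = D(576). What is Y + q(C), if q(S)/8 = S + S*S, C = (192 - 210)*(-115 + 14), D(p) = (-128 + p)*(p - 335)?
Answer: 2856298399779/107966 ≈ 2.6456e+7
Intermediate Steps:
D(p) = (-335 + p)*(-128 + p) (D(p) = (-128 + p)*(-335 + p) = (-335 + p)*(-128 + p))
C = 1818 (C = -18*(-101) = 1818)
q(S) = 8*S + 8*S² (q(S) = 8*(S + S*S) = 8*(S + S²) = 8*S + 8*S²)
Y = 3/107966 (Y = 3/(-2 + (42880 + 576² - 463*576)) = 3/(-2 + (42880 + 331776 - 266688)) = 3/(-2 + 107968) = 3/107966 ≈ 2.7787e-5)
Y + q(C) = 3/107966 + 8*1818*(1 + 1818) = 3/107966 + 8*1818*1819 = 3/107966 + 26455536 = 2856298399779/107966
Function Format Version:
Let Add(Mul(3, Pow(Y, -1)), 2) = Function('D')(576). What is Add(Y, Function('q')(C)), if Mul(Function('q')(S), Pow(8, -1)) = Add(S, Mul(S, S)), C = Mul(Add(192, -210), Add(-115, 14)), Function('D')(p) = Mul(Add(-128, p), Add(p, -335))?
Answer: Rational(2856298399779, 107966) ≈ 2.6456e+7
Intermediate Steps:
Function('D')(p) = Mul(Add(-335, p), Add(-128, p)) (Function('D')(p) = Mul(Add(-128, p), Add(-335, p)) = Mul(Add(-335, p), Add(-128, p)))
C = 1818 (C = Mul(-18, -101) = 1818)
Function('q')(S) = Add(Mul(8, S), Mul(8, Pow(S, 2))) (Function('q')(S) = Mul(8, Add(S, Mul(S, S))) = Mul(8, Add(S, Pow(S, 2))) = Add(Mul(8, S), Mul(8, Pow(S, 2))))
Y = Rational(3, 107966) (Y = Mul(3, Pow(Add(-2, Add(42880, Pow(576, 2), Mul(-463, 576))), -1)) = Mul(3, Pow(Add(-2, Add(42880, 331776, -266688)), -1)) = Mul(3, Pow(Add(-2, 107968), -1)) = Mul(3, Pow(107966, -1)) = Mul(3, Rational(1, 107966)) = Rational(3, 107966) ≈ 2.7787e-5)
Add(Y, Function('q')(C)) = Add(Rational(3, 107966), Mul(8, 1818, Add(1, 1818))) = Add(Rational(3, 107966), Mul(8, 1818, 1819)) = Add(Rational(3, 107966), 26455536) = Rational(2856298399779, 107966)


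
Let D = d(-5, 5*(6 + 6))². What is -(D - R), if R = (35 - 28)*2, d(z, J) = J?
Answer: -3586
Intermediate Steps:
D = 3600 (D = (5*(6 + 6))² = (5*12)² = 60² = 3600)
R = 14 (R = 7*2 = 14)
-(D - R) = -(3600 - 1*14) = -(3600 - 14) = -1*3586 = -3586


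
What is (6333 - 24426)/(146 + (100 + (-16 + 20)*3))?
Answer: -6031/86 ≈ -70.128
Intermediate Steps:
(6333 - 24426)/(146 + (100 + (-16 + 20)*3)) = -18093/(146 + (100 + 4*3)) = -18093/(146 + (100 + 12)) = -18093/(146 + 112) = -18093/258 = -18093*1/258 = -6031/86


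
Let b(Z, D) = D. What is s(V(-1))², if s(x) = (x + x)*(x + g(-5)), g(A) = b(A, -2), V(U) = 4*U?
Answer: 2304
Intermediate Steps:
g(A) = -2
s(x) = 2*x*(-2 + x) (s(x) = (x + x)*(x - 2) = (2*x)*(-2 + x) = 2*x*(-2 + x))
s(V(-1))² = (2*(4*(-1))*(-2 + 4*(-1)))² = (2*(-4)*(-2 - 4))² = (2*(-4)*(-6))² = 48² = 2304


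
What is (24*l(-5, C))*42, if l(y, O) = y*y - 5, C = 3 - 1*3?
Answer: 20160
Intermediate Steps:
C = 0 (C = 3 - 3 = 0)
l(y, O) = -5 + y² (l(y, O) = y² - 5 = -5 + y²)
(24*l(-5, C))*42 = (24*(-5 + (-5)²))*42 = (24*(-5 + 25))*42 = (24*20)*42 = 480*42 = 20160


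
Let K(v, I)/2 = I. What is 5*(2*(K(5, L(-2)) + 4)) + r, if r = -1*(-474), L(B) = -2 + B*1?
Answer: 434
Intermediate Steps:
L(B) = -2 + B
K(v, I) = 2*I
r = 474
5*(2*(K(5, L(-2)) + 4)) + r = 5*(2*(2*(-2 - 2) + 4)) + 474 = 5*(2*(2*(-4) + 4)) + 474 = 5*(2*(-8 + 4)) + 474 = 5*(2*(-4)) + 474 = 5*(-8) + 474 = -40 + 474 = 434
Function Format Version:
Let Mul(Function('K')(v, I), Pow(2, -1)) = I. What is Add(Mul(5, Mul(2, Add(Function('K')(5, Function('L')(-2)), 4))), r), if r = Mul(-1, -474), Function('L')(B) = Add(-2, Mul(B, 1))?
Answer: 434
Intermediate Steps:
Function('L')(B) = Add(-2, B)
Function('K')(v, I) = Mul(2, I)
r = 474
Add(Mul(5, Mul(2, Add(Function('K')(5, Function('L')(-2)), 4))), r) = Add(Mul(5, Mul(2, Add(Mul(2, Add(-2, -2)), 4))), 474) = Add(Mul(5, Mul(2, Add(Mul(2, -4), 4))), 474) = Add(Mul(5, Mul(2, Add(-8, 4))), 474) = Add(Mul(5, Mul(2, -4)), 474) = Add(Mul(5, -8), 474) = Add(-40, 474) = 434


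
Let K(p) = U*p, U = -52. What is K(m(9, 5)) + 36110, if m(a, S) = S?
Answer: 35850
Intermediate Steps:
K(p) = -52*p
K(m(9, 5)) + 36110 = -52*5 + 36110 = -260 + 36110 = 35850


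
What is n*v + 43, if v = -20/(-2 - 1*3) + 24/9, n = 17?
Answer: 469/3 ≈ 156.33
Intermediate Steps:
v = 20/3 (v = -20/(-2 - 3) + 24*(⅑) = -20/(-5) + 8/3 = -20*(-⅕) + 8/3 = 4 + 8/3 = 20/3 ≈ 6.6667)
n*v + 43 = 17*(20/3) + 43 = 340/3 + 43 = 469/3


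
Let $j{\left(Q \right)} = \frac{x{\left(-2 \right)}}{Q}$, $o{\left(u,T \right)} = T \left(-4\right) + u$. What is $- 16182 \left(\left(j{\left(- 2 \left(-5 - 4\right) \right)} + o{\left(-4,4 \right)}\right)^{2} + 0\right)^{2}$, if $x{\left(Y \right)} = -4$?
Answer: $- \frac{1972764478048}{729} \approx -2.7061 \cdot 10^{9}$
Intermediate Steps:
$o{\left(u,T \right)} = u - 4 T$ ($o{\left(u,T \right)} = - 4 T + u = u - 4 T$)
$j{\left(Q \right)} = - \frac{4}{Q}$
$- 16182 \left(\left(j{\left(- 2 \left(-5 - 4\right) \right)} + o{\left(-4,4 \right)}\right)^{2} + 0\right)^{2} = - 16182 \left(\left(- \frac{4}{\left(-2\right) \left(-5 - 4\right)} - 20\right)^{2} + 0\right)^{2} = - 16182 \left(\left(- \frac{4}{\left(-2\right) \left(-9\right)} - 20\right)^{2} + 0\right)^{2} = - 16182 \left(\left(- \frac{4}{18} - 20\right)^{2} + 0\right)^{2} = - 16182 \left(\left(\left(-4\right) \frac{1}{18} - 20\right)^{2} + 0\right)^{2} = - 16182 \left(\left(- \frac{2}{9} - 20\right)^{2} + 0\right)^{2} = - 16182 \left(\left(- \frac{182}{9}\right)^{2} + 0\right)^{2} = - 16182 \left(\frac{33124}{81} + 0\right)^{2} = - 16182 \left(\frac{33124}{81}\right)^{2} = \left(-16182\right) \frac{1097199376}{6561} = - \frac{1972764478048}{729}$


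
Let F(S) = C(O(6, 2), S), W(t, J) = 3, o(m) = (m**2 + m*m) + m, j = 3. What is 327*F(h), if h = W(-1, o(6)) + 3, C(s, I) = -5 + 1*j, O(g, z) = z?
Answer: -654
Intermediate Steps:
C(s, I) = -2 (C(s, I) = -5 + 1*3 = -5 + 3 = -2)
o(m) = m + 2*m**2 (o(m) = (m**2 + m**2) + m = 2*m**2 + m = m + 2*m**2)
h = 6 (h = 3 + 3 = 6)
F(S) = -2
327*F(h) = 327*(-2) = -654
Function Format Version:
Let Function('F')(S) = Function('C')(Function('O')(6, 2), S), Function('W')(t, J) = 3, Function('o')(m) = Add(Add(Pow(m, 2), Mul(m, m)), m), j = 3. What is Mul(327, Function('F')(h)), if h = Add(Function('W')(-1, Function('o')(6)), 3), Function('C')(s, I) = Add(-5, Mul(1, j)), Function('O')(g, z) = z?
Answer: -654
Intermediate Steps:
Function('C')(s, I) = -2 (Function('C')(s, I) = Add(-5, Mul(1, 3)) = Add(-5, 3) = -2)
Function('o')(m) = Add(m, Mul(2, Pow(m, 2))) (Function('o')(m) = Add(Add(Pow(m, 2), Pow(m, 2)), m) = Add(Mul(2, Pow(m, 2)), m) = Add(m, Mul(2, Pow(m, 2))))
h = 6 (h = Add(3, 3) = 6)
Function('F')(S) = -2
Mul(327, Function('F')(h)) = Mul(327, -2) = -654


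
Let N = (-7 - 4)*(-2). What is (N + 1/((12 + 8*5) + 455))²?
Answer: 124434025/257049 ≈ 484.09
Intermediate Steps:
N = 22 (N = -11*(-2) = 22)
(N + 1/((12 + 8*5) + 455))² = (22 + 1/((12 + 8*5) + 455))² = (22 + 1/((12 + 40) + 455))² = (22 + 1/(52 + 455))² = (22 + 1/507)² = (11155/507)² = 124434025/257049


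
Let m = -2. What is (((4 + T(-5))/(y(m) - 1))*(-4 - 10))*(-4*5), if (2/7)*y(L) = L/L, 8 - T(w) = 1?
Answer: 1232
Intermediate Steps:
T(w) = 7 (T(w) = 8 - 1*1 = 8 - 1 = 7)
y(L) = 7/2 (y(L) = 7*(L/L)/2 = (7/2)*1 = 7/2)
(((4 + T(-5))/(y(m) - 1))*(-4 - 10))*(-4*5) = (((4 + 7)/(7/2 - 1))*(-4 - 10))*(-4*5) = ((11/(5/2))*(-14))*(-20) = ((11*(2/5))*(-14))*(-20) = ((22/5)*(-14))*(-20) = -308/5*(-20) = 1232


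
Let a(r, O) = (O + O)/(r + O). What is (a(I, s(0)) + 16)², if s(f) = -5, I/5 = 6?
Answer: 6084/25 ≈ 243.36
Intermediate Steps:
I = 30 (I = 5*6 = 30)
a(r, O) = 2*O/(O + r) (a(r, O) = (2*O)/(O + r) = 2*O/(O + r))
(a(I, s(0)) + 16)² = (2*(-5)/(-5 + 30) + 16)² = (2*(-5)/25 + 16)² = (2*(-5)*(1/25) + 16)² = (-⅖ + 16)² = (78/5)² = 6084/25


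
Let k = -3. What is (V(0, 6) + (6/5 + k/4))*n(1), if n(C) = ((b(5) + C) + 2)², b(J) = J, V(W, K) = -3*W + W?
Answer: 144/5 ≈ 28.800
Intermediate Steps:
V(W, K) = -2*W
n(C) = (7 + C)² (n(C) = ((5 + C) + 2)² = (7 + C)²)
(V(0, 6) + (6/5 + k/4))*n(1) = (-2*0 + (6/5 - 3/4))*(7 + 1)² = (0 + (6*(⅕) - 3*¼))*8² = (0 + (6/5 - ¾))*64 = (0 + 9/20)*64 = (9/20)*64 = 144/5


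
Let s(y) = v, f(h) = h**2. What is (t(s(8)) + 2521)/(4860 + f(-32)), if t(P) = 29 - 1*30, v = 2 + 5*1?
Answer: 630/1471 ≈ 0.42828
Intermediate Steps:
v = 7 (v = 2 + 5 = 7)
s(y) = 7
t(P) = -1 (t(P) = 29 - 30 = -1)
(t(s(8)) + 2521)/(4860 + f(-32)) = (-1 + 2521)/(4860 + (-32)**2) = 2520/(4860 + 1024) = 2520/5884 = 2520*(1/5884) = 630/1471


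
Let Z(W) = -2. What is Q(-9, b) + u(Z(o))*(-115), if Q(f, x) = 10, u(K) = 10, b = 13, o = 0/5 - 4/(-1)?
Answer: -1140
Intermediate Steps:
o = 4 (o = 0*(⅕) - 4*(-1) = 0 + 4 = 4)
Q(-9, b) + u(Z(o))*(-115) = 10 + 10*(-115) = 10 - 1150 = -1140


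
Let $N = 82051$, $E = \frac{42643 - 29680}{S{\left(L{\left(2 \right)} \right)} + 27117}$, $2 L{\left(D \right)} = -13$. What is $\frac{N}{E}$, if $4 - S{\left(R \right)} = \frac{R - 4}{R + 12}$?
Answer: $\frac{844140688}{4917} \approx 1.7168 \cdot 10^{5}$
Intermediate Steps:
$L{\left(D \right)} = - \frac{13}{2}$ ($L{\left(D \right)} = \frac{1}{2} \left(-13\right) = - \frac{13}{2}$)
$S{\left(R \right)} = 4 - \frac{-4 + R}{12 + R}$ ($S{\left(R \right)} = 4 - \frac{R - 4}{R + 12} = 4 - \frac{-4 + R}{12 + R}$)
$E = \frac{4917}{10288}$ ($E = \frac{42643 - 29680}{\frac{52 + 3 \left(- \frac{13}{2}\right)}{12 - \frac{13}{2}} + 27117} = \frac{12963}{\frac{52 - \frac{39}{2}}{\frac{11}{2}} + 27117} = \frac{12963}{\frac{2}{11} \cdot \frac{65}{2} + 27117} = \frac{12963}{\frac{65}{11} + 27117} = \frac{12963}{\frac{298352}{11}} = 12963 \cdot \frac{11}{298352} = \frac{4917}{10288} \approx 0.47794$)
$\frac{N}{E} = \frac{82051}{\frac{4917}{10288}} = 82051 \cdot \frac{10288}{4917} = \frac{844140688}{4917}$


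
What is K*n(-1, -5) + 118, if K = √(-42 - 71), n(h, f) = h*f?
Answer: 118 + 5*I*√113 ≈ 118.0 + 53.151*I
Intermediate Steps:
n(h, f) = f*h
K = I*√113 (K = √(-113) = I*√113 ≈ 10.63*I)
K*n(-1, -5) + 118 = (I*√113)*(-5*(-1)) + 118 = (I*√113)*5 + 118 = 5*I*√113 + 118 = 118 + 5*I*√113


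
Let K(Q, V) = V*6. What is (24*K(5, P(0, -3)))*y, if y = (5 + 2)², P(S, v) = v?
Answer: -21168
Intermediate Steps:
K(Q, V) = 6*V
y = 49 (y = 7² = 49)
(24*K(5, P(0, -3)))*y = (24*(6*(-3)))*49 = (24*(-18))*49 = -432*49 = -21168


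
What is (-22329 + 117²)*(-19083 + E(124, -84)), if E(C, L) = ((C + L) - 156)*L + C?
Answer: 79617600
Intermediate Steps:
E(C, L) = C + L*(-156 + C + L) (E(C, L) = (-156 + C + L)*L + C = L*(-156 + C + L) + C = C + L*(-156 + C + L))
(-22329 + 117²)*(-19083 + E(124, -84)) = (-22329 + 117²)*(-19083 + (124 + (-84)² - 156*(-84) + 124*(-84))) = (-22329 + 13689)*(-19083 + (124 + 7056 + 13104 - 10416)) = -8640*(-19083 + 9868) = -8640*(-9215) = 79617600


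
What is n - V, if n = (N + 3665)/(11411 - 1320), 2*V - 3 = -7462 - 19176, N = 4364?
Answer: 268789843/20182 ≈ 13318.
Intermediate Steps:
V = -26635/2 (V = 3/2 + (-7462 - 19176)/2 = 3/2 + (½)*(-26638) = 3/2 - 13319 = -26635/2 ≈ -13318.)
n = 8029/10091 (n = (4364 + 3665)/(11411 - 1320) = 8029/10091 ≈ 0.79566)
n - V = 8029/10091 - 1*(-26635/2) = 8029/10091 + 26635/2 = 268789843/20182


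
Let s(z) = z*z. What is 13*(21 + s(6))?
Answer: 741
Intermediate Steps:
s(z) = z²
13*(21 + s(6)) = 13*(21 + 6²) = 13*(21 + 36) = 13*57 = 741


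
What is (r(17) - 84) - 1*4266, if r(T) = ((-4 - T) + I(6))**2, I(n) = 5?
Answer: -4094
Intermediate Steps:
r(T) = (1 - T)**2 (r(T) = ((-4 - T) + 5)**2 = (1 - T)**2)
(r(17) - 84) - 1*4266 = ((-1 + 17)**2 - 84) - 1*4266 = (16**2 - 84) - 4266 = (256 - 84) - 4266 = 172 - 4266 = -4094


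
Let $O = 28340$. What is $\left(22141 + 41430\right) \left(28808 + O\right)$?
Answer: $3632955508$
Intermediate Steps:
$\left(22141 + 41430\right) \left(28808 + O\right) = \left(22141 + 41430\right) \left(28808 + 28340\right) = 63571 \cdot 57148 = 3632955508$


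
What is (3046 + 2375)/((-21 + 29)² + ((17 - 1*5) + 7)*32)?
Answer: 1807/224 ≈ 8.0670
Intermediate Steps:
(3046 + 2375)/((-21 + 29)² + ((17 - 1*5) + 7)*32) = 5421/(8² + ((17 - 5) + 7)*32) = 5421/(64 + (12 + 7)*32) = 5421/(64 + 19*32) = 5421/(64 + 608) = 5421/672 = 5421*(1/672) = 1807/224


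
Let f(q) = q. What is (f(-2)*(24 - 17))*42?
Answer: -588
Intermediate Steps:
(f(-2)*(24 - 17))*42 = -2*(24 - 17)*42 = -2*7*42 = -14*42 = -588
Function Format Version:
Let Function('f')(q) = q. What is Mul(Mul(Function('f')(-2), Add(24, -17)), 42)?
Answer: -588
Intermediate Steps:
Mul(Mul(Function('f')(-2), Add(24, -17)), 42) = Mul(Mul(-2, Add(24, -17)), 42) = Mul(Mul(-2, 7), 42) = Mul(-14, 42) = -588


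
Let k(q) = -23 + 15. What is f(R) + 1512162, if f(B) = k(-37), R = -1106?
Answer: 1512154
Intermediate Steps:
k(q) = -8
f(B) = -8
f(R) + 1512162 = -8 + 1512162 = 1512154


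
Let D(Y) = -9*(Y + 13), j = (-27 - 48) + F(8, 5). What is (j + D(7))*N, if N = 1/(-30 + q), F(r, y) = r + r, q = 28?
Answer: 239/2 ≈ 119.50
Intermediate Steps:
F(r, y) = 2*r
j = -59 (j = (-27 - 48) + 2*8 = -75 + 16 = -59)
D(Y) = -117 - 9*Y (D(Y) = -9*(13 + Y) = -117 - 9*Y)
N = -½ (N = 1/(-30 + 28) = 1/(-2) = -½ ≈ -0.50000)
(j + D(7))*N = (-59 + (-117 - 9*7))*(-½) = (-59 + (-117 - 63))*(-½) = (-59 - 180)*(-½) = -239*(-½) = 239/2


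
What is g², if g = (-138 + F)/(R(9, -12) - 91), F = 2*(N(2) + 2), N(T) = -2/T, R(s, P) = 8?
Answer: 18496/6889 ≈ 2.6849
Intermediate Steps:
F = 2 (F = 2*(-2/2 + 2) = 2*(-2*½ + 2) = 2*(-1 + 2) = 2*1 = 2)
g = 136/83 (g = (-138 + 2)/(8 - 91) = -136/(-83) = -136*(-1/83) = 136/83 ≈ 1.6386)
g² = (136/83)² = 18496/6889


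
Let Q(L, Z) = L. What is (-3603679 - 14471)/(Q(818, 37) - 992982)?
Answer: 1809075/496082 ≈ 3.6467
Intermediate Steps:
(-3603679 - 14471)/(Q(818, 37) - 992982) = (-3603679 - 14471)/(818 - 992982) = -3618150/(-992164) = -3618150*(-1/992164) = 1809075/496082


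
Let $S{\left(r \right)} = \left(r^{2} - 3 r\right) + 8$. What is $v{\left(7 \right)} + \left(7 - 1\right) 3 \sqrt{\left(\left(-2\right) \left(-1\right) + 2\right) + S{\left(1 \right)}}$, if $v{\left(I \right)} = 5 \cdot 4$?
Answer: $20 + 18 \sqrt{10} \approx 76.921$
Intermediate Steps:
$v{\left(I \right)} = 20$
$S{\left(r \right)} = 8 + r^{2} - 3 r$
$v{\left(7 \right)} + \left(7 - 1\right) 3 \sqrt{\left(\left(-2\right) \left(-1\right) + 2\right) + S{\left(1 \right)}} = 20 + \left(7 - 1\right) 3 \sqrt{\left(\left(-2\right) \left(-1\right) + 2\right) + \left(8 + 1^{2} - 3\right)} = 20 + 6 \cdot 3 \sqrt{\left(2 + 2\right) + \left(8 + 1 - 3\right)} = 20 + 18 \sqrt{4 + 6} = 20 + 18 \sqrt{10}$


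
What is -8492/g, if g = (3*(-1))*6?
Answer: 4246/9 ≈ 471.78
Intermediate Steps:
g = -18 (g = -3*6 = -18)
-8492/g = -8492/(-18) = -8492*(-1/18) = 4246/9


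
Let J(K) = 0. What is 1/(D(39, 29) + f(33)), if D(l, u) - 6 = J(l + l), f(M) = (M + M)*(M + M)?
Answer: 1/4362 ≈ 0.00022925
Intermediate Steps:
f(M) = 4*M**2 (f(M) = (2*M)*(2*M) = 4*M**2)
D(l, u) = 6 (D(l, u) = 6 + 0 = 6)
1/(D(39, 29) + f(33)) = 1/(6 + 4*33**2) = 1/(6 + 4*1089) = 1/(6 + 4356) = 1/4362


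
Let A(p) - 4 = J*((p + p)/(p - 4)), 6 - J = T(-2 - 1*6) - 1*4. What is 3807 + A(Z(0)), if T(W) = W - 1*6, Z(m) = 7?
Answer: 3923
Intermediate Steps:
T(W) = -6 + W (T(W) = W - 6 = -6 + W)
J = 24 (J = 6 - ((-6 + (-2 - 1*6)) - 1*4) = 6 - ((-6 + (-2 - 6)) - 4) = 6 - ((-6 - 8) - 4) = 6 - (-14 - 4) = 6 - 1*(-18) = 6 + 18 = 24)
A(p) = 4 + 48*p/(-4 + p) (A(p) = 4 + 24*((p + p)/(p - 4)) = 4 + 24*((2*p)/(-4 + p)) = 4 + 24*(2*p/(-4 + p)) = 4 + 48*p/(-4 + p))
3807 + A(Z(0)) = 3807 + 4*(-4 + 13*7)/(-4 + 7) = 3807 + 4*(-4 + 91)/3 = 3807 + 4*(1/3)*87 = 3807 + 116 = 3923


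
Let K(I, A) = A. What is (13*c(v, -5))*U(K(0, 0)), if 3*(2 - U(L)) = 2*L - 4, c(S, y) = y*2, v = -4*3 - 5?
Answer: -1300/3 ≈ -433.33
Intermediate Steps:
v = -17 (v = -12 - 5 = -17)
c(S, y) = 2*y
U(L) = 10/3 - 2*L/3 (U(L) = 2 - (2*L - 4)/3 = 2 - (-4 + 2*L)/3 = 2 + (4/3 - 2*L/3) = 10/3 - 2*L/3)
(13*c(v, -5))*U(K(0, 0)) = (13*(2*(-5)))*(10/3 - 2/3*0) = (13*(-10))*(10/3 + 0) = -130*10/3 = -1300/3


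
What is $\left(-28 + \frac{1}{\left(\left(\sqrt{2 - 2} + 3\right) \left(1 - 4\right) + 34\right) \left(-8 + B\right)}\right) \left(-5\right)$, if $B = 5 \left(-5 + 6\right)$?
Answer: $\frac{2101}{15} \approx 140.07$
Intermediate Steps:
$B = 5$ ($B = 5 \cdot 1 = 5$)
$\left(-28 + \frac{1}{\left(\left(\sqrt{2 - 2} + 3\right) \left(1 - 4\right) + 34\right) \left(-8 + B\right)}\right) \left(-5\right) = \left(-28 + \frac{1}{\left(\left(\sqrt{2 - 2} + 3\right) \left(1 - 4\right) + 34\right) \left(-8 + 5\right)}\right) \left(-5\right) = \left(-28 + \frac{1}{\left(\left(\sqrt{0} + 3\right) \left(-3\right) + 34\right) \left(-3\right)}\right) \left(-5\right) = \left(-28 + \frac{1}{\left(\left(0 + 3\right) \left(-3\right) + 34\right) \left(-3\right)}\right) \left(-5\right) = \left(-28 + \frac{1}{\left(3 \left(-3\right) + 34\right) \left(-3\right)}\right) \left(-5\right) = \left(-28 + \frac{1}{\left(-9 + 34\right) \left(-3\right)}\right) \left(-5\right) = \left(-28 + \frac{1}{25 \left(-3\right)}\right) \left(-5\right) = \left(-28 + \frac{1}{-75}\right) \left(-5\right) = \left(-28 - \frac{1}{75}\right) \left(-5\right) = \left(- \frac{2101}{75}\right) \left(-5\right) = \frac{2101}{15}$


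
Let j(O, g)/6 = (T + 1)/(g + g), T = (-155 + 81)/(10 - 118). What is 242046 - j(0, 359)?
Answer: 1564101161/6462 ≈ 2.4205e+5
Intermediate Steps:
T = 37/54 (T = -74/(-108) = -74*(-1/108) = 37/54 ≈ 0.68519)
j(O, g) = 91/(18*g) (j(O, g) = 6*((37/54 + 1)/(g + g)) = 6*(91/(54*((2*g)))) = 6*(91*(1/(2*g))/54) = 6*(91/(108*g)) = 91/(18*g))
242046 - j(0, 359) = 242046 - 91/(18*359) = 242046 - 1*91/6462 = 242046 - 91/6462 = 1564101161/6462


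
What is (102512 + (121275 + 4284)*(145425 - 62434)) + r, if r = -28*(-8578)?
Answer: 10420609665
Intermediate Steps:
r = 240184
(102512 + (121275 + 4284)*(145425 - 62434)) + r = (102512 + (121275 + 4284)*(145425 - 62434)) + 240184 = (102512 + 125559*82991) + 240184 = (102512 + 10420266969) + 240184 = 10420369481 + 240184 = 10420609665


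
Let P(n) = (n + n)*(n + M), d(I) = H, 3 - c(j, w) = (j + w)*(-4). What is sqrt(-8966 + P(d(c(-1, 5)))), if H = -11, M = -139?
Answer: I*sqrt(5666) ≈ 75.273*I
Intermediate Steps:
c(j, w) = 3 + 4*j + 4*w (c(j, w) = 3 - (j + w)*(-4) = 3 - (-4*j - 4*w) = 3 + (4*j + 4*w) = 3 + 4*j + 4*w)
d(I) = -11
P(n) = 2*n*(-139 + n) (P(n) = (n + n)*(n - 139) = (2*n)*(-139 + n) = 2*n*(-139 + n))
sqrt(-8966 + P(d(c(-1, 5)))) = sqrt(-8966 + 2*(-11)*(-139 - 11)) = sqrt(-8966 + 2*(-11)*(-150)) = sqrt(-8966 + 3300) = sqrt(-5666) = I*sqrt(5666)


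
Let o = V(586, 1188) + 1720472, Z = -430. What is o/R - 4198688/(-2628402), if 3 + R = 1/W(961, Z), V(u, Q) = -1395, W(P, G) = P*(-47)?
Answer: -102041576119137971/178076863902 ≈ -5.7302e+5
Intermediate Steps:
W(P, G) = -47*P
o = 1719077 (o = -1395 + 1720472 = 1719077)
R = -135502/45167 (R = -3 + 1/(-47*961) = -3 + 1/(-45167) = -3 - 1/45167 = -135502/45167 ≈ -3.0000)
o/R - 4198688/(-2628402) = 1719077/(-135502/45167) - 4198688/(-2628402) = 1719077*(-45167/135502) - 4198688*(-1/2628402) = -77645550859/135502 + 2099344/1314201 = -102041576119137971/178076863902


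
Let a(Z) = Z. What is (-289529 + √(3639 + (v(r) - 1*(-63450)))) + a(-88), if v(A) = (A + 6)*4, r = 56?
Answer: -289617 + 17*√233 ≈ -2.8936e+5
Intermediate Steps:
v(A) = 24 + 4*A (v(A) = (6 + A)*4 = 24 + 4*A)
(-289529 + √(3639 + (v(r) - 1*(-63450)))) + a(-88) = (-289529 + √(3639 + ((24 + 4*56) - 1*(-63450)))) - 88 = (-289529 + √(3639 + ((24 + 224) + 63450))) - 88 = (-289529 + √(3639 + (248 + 63450))) - 88 = (-289529 + √(3639 + 63698)) - 88 = (-289529 + √67337) - 88 = (-289529 + 17*√233) - 88 = -289617 + 17*√233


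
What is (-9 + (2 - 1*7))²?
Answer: 196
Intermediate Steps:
(-9 + (2 - 1*7))² = (-9 + (2 - 7))² = (-9 - 5)² = (-14)² = 196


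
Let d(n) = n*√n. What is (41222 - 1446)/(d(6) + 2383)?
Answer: 94786208/5678473 - 238656*√6/5678473 ≈ 16.589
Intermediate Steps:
d(n) = n^(3/2)
(41222 - 1446)/(d(6) + 2383) = (41222 - 1446)/(6^(3/2) + 2383) = 39776/(6*√6 + 2383) = 39776/(2383 + 6*√6)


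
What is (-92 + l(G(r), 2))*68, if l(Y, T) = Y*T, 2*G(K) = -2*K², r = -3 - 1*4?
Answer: -12920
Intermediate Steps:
r = -7 (r = -3 - 4 = -7)
G(K) = -K² (G(K) = (-2*K²)/2 = -K²)
l(Y, T) = T*Y
(-92 + l(G(r), 2))*68 = (-92 + 2*(-1*(-7)²))*68 = (-92 + 2*(-1*49))*68 = (-92 + 2*(-49))*68 = (-92 - 98)*68 = -190*68 = -12920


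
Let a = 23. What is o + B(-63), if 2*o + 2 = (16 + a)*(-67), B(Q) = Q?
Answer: -2741/2 ≈ -1370.5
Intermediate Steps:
o = -2615/2 (o = -1 + ((16 + 23)*(-67))/2 = -1 + (39*(-67))/2 = -1 + (½)*(-2613) = -1 - 2613/2 = -2615/2 ≈ -1307.5)
o + B(-63) = -2615/2 - 63 = -2741/2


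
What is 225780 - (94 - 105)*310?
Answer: 229190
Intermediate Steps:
225780 - (94 - 105)*310 = 225780 - (-11)*310 = 225780 - 1*(-3410) = 225780 + 3410 = 229190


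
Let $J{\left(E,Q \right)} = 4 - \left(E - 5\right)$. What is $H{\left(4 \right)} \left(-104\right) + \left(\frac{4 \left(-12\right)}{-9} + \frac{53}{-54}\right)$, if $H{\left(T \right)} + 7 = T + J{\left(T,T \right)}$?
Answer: $- \frac{10997}{54} \approx -203.65$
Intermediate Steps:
$J{\left(E,Q \right)} = 9 - E$ ($J{\left(E,Q \right)} = 4 - \left(-5 + E\right) = 9 - E$)
$H{\left(T \right)} = 2$ ($H{\left(T \right)} = -7 + \left(T - \left(-9 + T\right)\right) = -7 + 9 = 2$)
$H{\left(4 \right)} \left(-104\right) + \left(\frac{4 \left(-12\right)}{-9} + \frac{53}{-54}\right) = 2 \left(-104\right) + \left(\frac{4 \left(-12\right)}{-9} + \frac{53}{-54}\right) = -208 + \left(\left(-48\right) \left(- \frac{1}{9}\right) + 53 \left(- \frac{1}{54}\right)\right) = -208 + \left(\frac{16}{3} - \frac{53}{54}\right) = -208 + \frac{235}{54} = - \frac{10997}{54}$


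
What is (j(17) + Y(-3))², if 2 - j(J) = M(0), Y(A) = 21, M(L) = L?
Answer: 529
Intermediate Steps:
j(J) = 2 (j(J) = 2 - 1*0 = 2 + 0 = 2)
(j(17) + Y(-3))² = (2 + 21)² = 23² = 529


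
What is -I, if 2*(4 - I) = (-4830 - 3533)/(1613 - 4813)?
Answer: -17237/6400 ≈ -2.6933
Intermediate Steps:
I = 17237/6400 (I = 4 - (-4830 - 3533)/(2*(1613 - 4813)) = 4 - (-8363)/(2*(-3200)) = 4 - (-8363)*(-1)/(2*3200) = 4 - ½*8363/3200 = 4 - 8363/6400 = 17237/6400 ≈ 2.6933)
-I = -1*17237/6400 = -17237/6400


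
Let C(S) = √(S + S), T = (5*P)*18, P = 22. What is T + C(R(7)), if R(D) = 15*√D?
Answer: 1980 + 7^(¼)*√30 ≈ 1988.9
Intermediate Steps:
T = 1980 (T = (5*22)*18 = 110*18 = 1980)
C(S) = √2*√S (C(S) = √(2*S) = √2*√S)
T + C(R(7)) = 1980 + √2*√(15*√7) = 1980 + √2*(7^(¼)*√15) = 1980 + 7^(¼)*√30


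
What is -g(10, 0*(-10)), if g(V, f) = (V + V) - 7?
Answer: -13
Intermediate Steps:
g(V, f) = -7 + 2*V (g(V, f) = 2*V - 7 = -7 + 2*V)
-g(10, 0*(-10)) = -(-7 + 2*10) = -(-7 + 20) = -1*13 = -13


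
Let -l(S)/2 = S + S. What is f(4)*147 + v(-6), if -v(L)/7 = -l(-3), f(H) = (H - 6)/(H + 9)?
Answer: 798/13 ≈ 61.385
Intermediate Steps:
f(H) = (-6 + H)/(9 + H)
l(S) = -4*S (l(S) = -2*(S + S) = -4*S)
v(L) = 84 (v(L) = -(-7)*(-4*(-3)) = -(-7)*12 = -7*(-12) = 84)
f(4)*147 + v(-6) = ((-6 + 4)/(9 + 4))*147 + 84 = (-2/13)*147 + 84 = ((1/13)*(-2))*147 + 84 = -2/13*147 + 84 = -294/13 + 84 = 798/13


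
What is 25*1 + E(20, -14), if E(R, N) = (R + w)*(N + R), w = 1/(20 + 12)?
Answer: 2323/16 ≈ 145.19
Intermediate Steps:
w = 1/32 ≈ 0.031250
E(R, N) = (1/32 + R)*(N + R) (E(R, N) = (R + 1/32)*(N + R) = (1/32 + R)*(N + R))
25*1 + E(20, -14) = 25*1 + (20**2 + (1/32)*(-14) + (1/32)*20 - 14*20) = 25 + (400 - 7/16 + 5/8 - 280) = 25 + 1923/16 = 2323/16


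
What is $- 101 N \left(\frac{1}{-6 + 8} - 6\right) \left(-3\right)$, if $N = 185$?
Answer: $- \frac{616605}{2} \approx -3.083 \cdot 10^{5}$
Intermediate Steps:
$- 101 N \left(\frac{1}{-6 + 8} - 6\right) \left(-3\right) = \left(-101\right) 185 \left(\frac{1}{-6 + 8} - 6\right) \left(-3\right) = - 18685 \left(\frac{1}{2} - 6\right) \left(-3\right) = - 18685 \left(\left(- \frac{11}{2}\right) \left(-3\right)\right) = \left(-18685\right) \frac{33}{2} = - \frac{616605}{2}$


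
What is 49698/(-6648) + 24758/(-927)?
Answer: -35110205/1027116 ≈ -34.183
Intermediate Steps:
49698/(-6648) + 24758/(-927) = 49698*(-1/6648) + 24758*(-1/927) = -8283/1108 - 24758/927 = -35110205/1027116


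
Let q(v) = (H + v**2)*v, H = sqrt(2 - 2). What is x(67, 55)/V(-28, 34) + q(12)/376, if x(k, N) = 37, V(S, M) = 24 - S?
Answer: 12971/2444 ≈ 5.3073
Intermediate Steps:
H = 0 (H = sqrt(0) = 0)
q(v) = v**3 (q(v) = (0 + v**2)*v = v**2*v = v**3)
x(67, 55)/V(-28, 34) + q(12)/376 = 37/(24 - 1*(-28)) + 12**3/376 = 37/(24 + 28) + 1728*(1/376) = 37/52 + 216/47 = 12971/2444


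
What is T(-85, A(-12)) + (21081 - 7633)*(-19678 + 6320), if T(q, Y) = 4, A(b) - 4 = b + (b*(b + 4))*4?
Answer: -179638380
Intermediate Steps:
A(b) = 4 + b + 4*b*(4 + b) (A(b) = 4 + (b + (b*(b + 4))*4) = 4 + (b + (b*(4 + b))*4) = 4 + (b + 4*b*(4 + b)) = 4 + b + 4*b*(4 + b))
T(-85, A(-12)) + (21081 - 7633)*(-19678 + 6320) = 4 + (21081 - 7633)*(-19678 + 6320) = 4 + 13448*(-13358) = 4 - 179638384 = -179638380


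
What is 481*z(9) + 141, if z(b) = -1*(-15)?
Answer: 7356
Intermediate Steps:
z(b) = 15
481*z(9) + 141 = 481*15 + 141 = 7215 + 141 = 7356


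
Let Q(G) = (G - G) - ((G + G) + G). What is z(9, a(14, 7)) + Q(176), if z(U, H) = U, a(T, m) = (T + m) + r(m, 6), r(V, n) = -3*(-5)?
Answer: -519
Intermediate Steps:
r(V, n) = 15
a(T, m) = 15 + T + m (a(T, m) = (T + m) + 15 = 15 + T + m)
Q(G) = -3*G (Q(G) = 0 - (2*G + G) = 0 - 3*G = -3*G)
z(9, a(14, 7)) + Q(176) = 9 - 3*176 = 9 - 528 = -519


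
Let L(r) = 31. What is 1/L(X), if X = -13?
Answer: 1/31 ≈ 0.032258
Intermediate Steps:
1/L(X) = 1/31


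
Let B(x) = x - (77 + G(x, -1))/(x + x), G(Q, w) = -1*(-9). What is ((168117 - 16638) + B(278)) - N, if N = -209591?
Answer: 100454701/278 ≈ 3.6135e+5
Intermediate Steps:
G(Q, w) = 9
B(x) = x - 43/x (B(x) = x - (77 + 9)/(x + x) = x - 86/(2*x) = x - 86*1/(2*x) = x - 43/x)
((168117 - 16638) + B(278)) - N = ((168117 - 16638) + (278 - 43/278)) - 1*(-209591) = (151479 + (278 - 43*1/278)) + 209591 = (151479 + (278 - 43/278)) + 209591 = (151479 + 77241/278) + 209591 = 42188403/278 + 209591 = 100454701/278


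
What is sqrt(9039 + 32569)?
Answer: 2*sqrt(10402) ≈ 203.98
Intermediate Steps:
sqrt(9039 + 32569) = sqrt(41608) = 2*sqrt(10402)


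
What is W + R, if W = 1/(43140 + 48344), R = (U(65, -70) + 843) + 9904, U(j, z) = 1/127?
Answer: 124863767207/11618468 ≈ 10747.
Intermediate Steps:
U(j, z) = 1/127
R = 1364870/127 (R = (1/127 + 843) + 9904 = 107062/127 + 9904 = 1364870/127 ≈ 10747.)
W = 1/91484 ≈ 1.0931e-5
W + R = 1/91484 + 1364870/127 = 124863767207/11618468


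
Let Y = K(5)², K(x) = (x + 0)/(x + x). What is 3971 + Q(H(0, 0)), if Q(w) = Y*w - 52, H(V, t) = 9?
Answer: 15685/4 ≈ 3921.3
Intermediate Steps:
K(x) = ½ (K(x) = x/((2*x)) = x*(1/(2*x)) = ½)
Y = ¼ (Y = (½)² = ¼ ≈ 0.25000)
Q(w) = -52 + w/4 (Q(w) = w/4 - 52 = -52 + w/4)
3971 + Q(H(0, 0)) = 3971 + (-52 + (¼)*9) = 3971 + (-52 + 9/4) = 3971 - 199/4 = 15685/4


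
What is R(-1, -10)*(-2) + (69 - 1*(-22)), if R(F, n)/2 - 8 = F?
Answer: 63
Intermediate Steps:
R(F, n) = 16 + 2*F
R(-1, -10)*(-2) + (69 - 1*(-22)) = (16 + 2*(-1))*(-2) + (69 - 1*(-22)) = (16 - 2)*(-2) + (69 + 22) = 14*(-2) + 91 = -28 + 91 = 63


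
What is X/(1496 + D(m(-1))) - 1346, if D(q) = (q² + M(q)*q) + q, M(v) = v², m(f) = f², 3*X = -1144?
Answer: -6054106/4497 ≈ -1346.3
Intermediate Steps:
X = -1144/3 (X = (⅓)*(-1144) = -1144/3 ≈ -381.33)
D(q) = q + q² + q³ (D(q) = (q² + q²*q) + q = (q² + q³) + q = q + q² + q³)
X/(1496 + D(m(-1))) - 1346 = -1144/(3*(1496 + (-1)²*(1 + (-1)² + ((-1)²)²))) - 1346 = -1144/(3*(1496 + 1*(1 + 1 + 1²))) - 1346 = -1144/(3*(1496 + 1*(1 + 1 + 1))) - 1346 = -1144/(3*(1496 + 1*3)) - 1346 = -1144/(3*(1496 + 3)) - 1346 = -1144/3/1499 - 1346 = -1144/3*1/1499 - 1346 = -1144/4497 - 1346 = -6054106/4497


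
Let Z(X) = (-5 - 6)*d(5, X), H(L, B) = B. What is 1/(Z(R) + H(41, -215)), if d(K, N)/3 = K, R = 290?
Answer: -1/380 ≈ -0.0026316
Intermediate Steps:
d(K, N) = 3*K
Z(X) = -165 (Z(X) = (-5 - 6)*(3*5) = -11*15 = -165)
1/(Z(R) + H(41, -215)) = 1/(-165 - 215) = 1/(-380) = -1/380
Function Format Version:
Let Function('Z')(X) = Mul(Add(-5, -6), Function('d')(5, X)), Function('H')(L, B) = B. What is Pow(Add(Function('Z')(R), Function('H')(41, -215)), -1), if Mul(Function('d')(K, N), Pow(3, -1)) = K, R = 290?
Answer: Rational(-1, 380) ≈ -0.0026316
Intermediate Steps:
Function('d')(K, N) = Mul(3, K)
Function('Z')(X) = -165 (Function('Z')(X) = Mul(Add(-5, -6), Mul(3, 5)) = Mul(-11, 15) = -165)
Pow(Add(Function('Z')(R), Function('H')(41, -215)), -1) = Pow(Add(-165, -215), -1) = Pow(-380, -1) = Rational(-1, 380)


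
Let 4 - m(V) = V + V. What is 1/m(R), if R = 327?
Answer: -1/650 ≈ -0.0015385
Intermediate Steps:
m(V) = 4 - 2*V (m(V) = 4 - (V + V) = 4 - 2*V)
1/m(R) = 1/(4 - 2*327) = 1/(4 - 654) = 1/(-650) = -1/650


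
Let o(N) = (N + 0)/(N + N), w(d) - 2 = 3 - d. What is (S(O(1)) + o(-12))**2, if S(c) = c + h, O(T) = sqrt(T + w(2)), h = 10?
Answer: 625/4 ≈ 156.25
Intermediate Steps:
w(d) = 5 - d (w(d) = 2 + (3 - d) = 5 - d)
o(N) = 1/2 (o(N) = N/((2*N)) = N*(1/(2*N)) = 1/2)
O(T) = sqrt(3 + T) (O(T) = sqrt(T + (5 - 1*2)) = sqrt(T + (5 - 2)) = sqrt(T + 3) = sqrt(3 + T))
S(c) = 10 + c (S(c) = c + 10 = 10 + c)
(S(O(1)) + o(-12))**2 = ((10 + sqrt(3 + 1)) + 1/2)**2 = ((10 + sqrt(4)) + 1/2)**2 = ((10 + 2) + 1/2)**2 = (12 + 1/2)**2 = (25/2)**2 = 625/4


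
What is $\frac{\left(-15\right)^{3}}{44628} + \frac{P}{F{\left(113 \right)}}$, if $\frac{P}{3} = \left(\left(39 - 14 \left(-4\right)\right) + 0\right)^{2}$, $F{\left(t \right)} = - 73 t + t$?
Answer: $- \frac{34326725}{10085928} \approx -3.4034$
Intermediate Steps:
$F{\left(t \right)} = - 72 t$
$P = 27075$ ($P = 3 \left(\left(39 - 14 \left(-4\right)\right) + 0\right)^{2} = 3 \left(\left(39 - -56\right) + 0\right)^{2} = 3 \left(\left(39 + 56\right) + 0\right)^{2} = 3 \left(95 + 0\right)^{2} = 3 \cdot 95^{2} = 3 \cdot 9025 = 27075$)
$\frac{\left(-15\right)^{3}}{44628} + \frac{P}{F{\left(113 \right)}} = \frac{\left(-15\right)^{3}}{44628} + \frac{27075}{\left(-72\right) 113} = \left(-3375\right) \frac{1}{44628} + \frac{27075}{-8136} = - \frac{1125}{14876} + 27075 \left(- \frac{1}{8136}\right) = - \frac{1125}{14876} - \frac{9025}{2712} = - \frac{34326725}{10085928}$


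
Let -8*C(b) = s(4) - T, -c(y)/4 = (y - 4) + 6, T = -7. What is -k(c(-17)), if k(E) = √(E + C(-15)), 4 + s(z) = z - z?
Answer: -3*√106/4 ≈ -7.7217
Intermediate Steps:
s(z) = -4 (s(z) = -4 + (z - z) = -4 + 0 = -4)
c(y) = -8 - 4*y (c(y) = -4*((y - 4) + 6) = -4*((-4 + y) + 6) = -4*(2 + y) = -8 - 4*y)
C(b) = -3/8 (C(b) = -(-4 - 1*(-7))/8 = -(-4 + 7)/8 = -⅛*3 = -3/8)
k(E) = √(-3/8 + E) (k(E) = √(E - 3/8) = √(-3/8 + E))
-k(c(-17)) = -√(-6 + 16*(-8 - 4*(-17)))/4 = -√(-6 + 16*(-8 + 68))/4 = -√(-6 + 16*60)/4 = -√(-6 + 960)/4 = -√954/4 = -3*√106/4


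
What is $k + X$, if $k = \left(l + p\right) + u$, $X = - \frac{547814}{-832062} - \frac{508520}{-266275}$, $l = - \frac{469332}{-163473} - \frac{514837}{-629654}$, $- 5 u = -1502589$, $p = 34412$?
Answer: $\frac{254609573518726326755545307}{760173676004214103170} \approx 3.3494 \cdot 10^{5}$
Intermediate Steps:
$u = \frac{1502589}{5}$ ($u = \left(- \frac{1}{5}\right) \left(-1502589\right) = \frac{1502589}{5} \approx 3.0052 \cdot 10^{5}$)
$l = \frac{126559573343}{34310476114}$ ($l = \left(-469332\right) \left(- \frac{1}{163473}\right) - - \frac{514837}{629654} = \frac{156444}{54491} + \frac{514837}{629654} = \frac{126559573343}{34310476114} \approx 3.6887$)
$X = \frac{56898934109}{22155730905}$ ($X = \left(-547814\right) \left(- \frac{1}{832062}\right) - - \frac{101704}{53255} = \frac{273907}{416031} + \frac{101704}{53255} = \frac{56898934109}{22155730905} \approx 2.5681$)
$k = \frac{57458637311700701}{171552380570}$ ($k = \left(\frac{126559573343}{34310476114} + 34412\right) + \frac{1502589}{5} = \frac{1180818663608311}{34310476114} + \frac{1502589}{5} = \frac{57458637311700701}{171552380570} \approx 3.3493 \cdot 10^{5}$)
$k + X = \frac{57458637311700701}{171552380570} + \frac{56898934109}{22155730905} = \frac{254609573518726326755545307}{760173676004214103170}$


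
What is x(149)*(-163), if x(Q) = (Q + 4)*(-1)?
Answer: 24939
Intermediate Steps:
x(Q) = -4 - Q (x(Q) = (4 + Q)*(-1) = -4 - Q)
x(149)*(-163) = (-4 - 1*149)*(-163) = (-4 - 149)*(-163) = -153*(-163) = 24939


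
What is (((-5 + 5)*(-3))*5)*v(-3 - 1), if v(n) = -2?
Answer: 0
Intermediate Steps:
(((-5 + 5)*(-3))*5)*v(-3 - 1) = (((-5 + 5)*(-3))*5)*(-2) = ((0*(-3))*5)*(-2) = (0*5)*(-2) = 0*(-2) = 0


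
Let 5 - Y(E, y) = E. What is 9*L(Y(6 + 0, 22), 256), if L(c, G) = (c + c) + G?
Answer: 2286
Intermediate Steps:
Y(E, y) = 5 - E
L(c, G) = G + 2*c (L(c, G) = 2*c + G = G + 2*c)
9*L(Y(6 + 0, 22), 256) = 9*(256 + 2*(5 - (6 + 0))) = 9*(256 + 2*(5 - 1*6)) = 9*(256 + 2*(5 - 6)) = 9*(256 + 2*(-1)) = 9*(256 - 2) = 9*254 = 2286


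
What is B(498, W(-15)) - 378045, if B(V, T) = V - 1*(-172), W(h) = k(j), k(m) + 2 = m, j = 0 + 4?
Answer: -377375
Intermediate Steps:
j = 4
k(m) = -2 + m
W(h) = 2 (W(h) = -2 + 4 = 2)
B(V, T) = 172 + V (B(V, T) = V + 172 = 172 + V)
B(498, W(-15)) - 378045 = (172 + 498) - 378045 = 670 - 378045 = -377375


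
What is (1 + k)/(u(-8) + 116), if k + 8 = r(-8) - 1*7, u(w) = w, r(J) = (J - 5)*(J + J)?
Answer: 97/54 ≈ 1.7963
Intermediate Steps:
r(J) = 2*J*(-5 + J) (r(J) = (-5 + J)*(2*J) = 2*J*(-5 + J))
k = 193 (k = -8 + (2*(-8)*(-5 - 8) - 1*7) = -8 + (2*(-8)*(-13) - 7) = -8 + (208 - 7) = -8 + 201 = 193)
(1 + k)/(u(-8) + 116) = (1 + 193)/(-8 + 116) = 194/108 = (1/108)*194 = 97/54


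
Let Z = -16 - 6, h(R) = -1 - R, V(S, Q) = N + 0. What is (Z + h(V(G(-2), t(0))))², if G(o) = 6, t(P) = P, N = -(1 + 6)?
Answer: 256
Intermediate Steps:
N = -7 (N = -1*7 = -7)
V(S, Q) = -7 (V(S, Q) = -7 + 0 = -7)
Z = -22
(Z + h(V(G(-2), t(0))))² = (-22 + (-1 - 1*(-7)))² = (-22 + (-1 + 7))² = (-22 + 6)² = (-16)² = 256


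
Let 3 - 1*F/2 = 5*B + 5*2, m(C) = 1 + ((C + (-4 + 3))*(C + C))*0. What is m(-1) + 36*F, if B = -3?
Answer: 577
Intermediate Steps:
m(C) = 1 (m(C) = 1 + ((C - 1)*(2*C))*0 = 1 + ((-1 + C)*(2*C))*0 = 1 + (2*C*(-1 + C))*0 = 1 + 0 = 1)
F = 16 (F = 6 - 2*(5*(-3) + 5*2) = 6 - 2*(-15 + 10) = 6 - 2*(-5) = 6 + 10 = 16)
m(-1) + 36*F = 1 + 36*16 = 1 + 576 = 577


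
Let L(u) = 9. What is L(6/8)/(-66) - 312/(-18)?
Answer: 1135/66 ≈ 17.197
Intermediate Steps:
L(6/8)/(-66) - 312/(-18) = 9/(-66) - 312/(-18) = 9*(-1/66) - 312*(-1/18) = -3/22 + 52/3 = 1135/66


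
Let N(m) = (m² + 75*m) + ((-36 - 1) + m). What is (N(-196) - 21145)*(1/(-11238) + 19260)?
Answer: 253022894551/5619 ≈ 4.5030e+7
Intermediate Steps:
N(m) = -37 + m² + 76*m (N(m) = (m² + 75*m) + (-37 + m) = -37 + m² + 76*m)
(N(-196) - 21145)*(1/(-11238) + 19260) = ((-37 + (-196)² + 76*(-196)) - 21145)*(1/(-11238) + 19260) = ((-37 + 38416 - 14896) - 21145)*(-1/11238 + 19260) = (23483 - 21145)*(216443879/11238) = 2338*(216443879/11238) = 253022894551/5619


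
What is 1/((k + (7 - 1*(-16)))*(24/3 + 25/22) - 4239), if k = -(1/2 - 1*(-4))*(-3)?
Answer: -44/171843 ≈ -0.00025605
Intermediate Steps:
k = 27/2 (k = -(½ + 4)*(-3) = -1*9/2*(-3) = -9/2*(-3) = 27/2 ≈ 13.500)
1/((k + (7 - 1*(-16)))*(24/3 + 25/22) - 4239) = 1/((27/2 + (7 - 1*(-16)))*(24/3 + 25/22) - 4239) = 1/((27/2 + (7 + 16))*(24*(⅓) + 25*(1/22)) - 4239) = 1/((27/2 + 23)*(8 + 25/22) - 4239) = 1/((73/2)*(201/22) - 4239) = 1/(14673/44 - 4239) = 1/(-171843/44) = -44/171843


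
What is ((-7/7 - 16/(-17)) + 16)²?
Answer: 73441/289 ≈ 254.12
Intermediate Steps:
((-7/7 - 16/(-17)) + 16)² = ((-7*⅐ - 16*(-1/17)) + 16)² = ((-1 + 16/17) + 16)² = (-1/17 + 16)² = (271/17)² = 73441/289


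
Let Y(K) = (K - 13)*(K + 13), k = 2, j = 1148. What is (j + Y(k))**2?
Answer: 966289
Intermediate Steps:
Y(K) = (-13 + K)*(13 + K)
(j + Y(k))**2 = (1148 + (-169 + 2**2))**2 = (1148 + (-169 + 4))**2 = (1148 - 165)**2 = 983**2 = 966289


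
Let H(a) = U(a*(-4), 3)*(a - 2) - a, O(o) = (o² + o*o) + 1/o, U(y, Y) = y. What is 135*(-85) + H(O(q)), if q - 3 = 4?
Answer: -2416488/49 ≈ -49316.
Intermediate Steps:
q = 7 (q = 3 + 4 = 7)
O(o) = 1/o + 2*o² (O(o) = (o² + o²) + 1/o = 2*o² + 1/o = 1/o + 2*o²)
H(a) = -a - 4*a*(-2 + a) (H(a) = (a*(-4))*(a - 2) - a = (-4*a)*(-2 + a) - a = -4*a*(-2 + a) - a = -a - 4*a*(-2 + a))
135*(-85) + H(O(q)) = 135*(-85) + ((1 + 2*7³)/7)*(7 - 4*(1 + 2*7³)/7) = -11475 + ((1 + 2*343)/7)*(7 - 4*(1 + 2*343)/7) = -11475 + ((1 + 686)/7)*(7 - 4*(1 + 686)/7) = -11475 + ((⅐)*687)*(7 - 4*687/7) = -11475 + 687*(7 - 4*687/7)/7 = -11475 + 687*(7 - 2748/7)/7 = -11475 + (687/7)*(-2699/7) = -11475 - 1854213/49 = -2416488/49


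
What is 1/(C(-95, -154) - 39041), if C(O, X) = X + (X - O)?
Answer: -1/39254 ≈ -2.5475e-5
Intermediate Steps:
C(O, X) = -O + 2*X
1/(C(-95, -154) - 39041) = 1/((-1*(-95) + 2*(-154)) - 39041) = 1/((95 - 308) - 39041) = 1/(-213 - 39041) = 1/(-39254) = -1/39254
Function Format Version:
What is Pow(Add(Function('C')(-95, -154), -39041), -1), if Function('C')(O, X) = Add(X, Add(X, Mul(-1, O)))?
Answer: Rational(-1, 39254) ≈ -2.5475e-5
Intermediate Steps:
Function('C')(O, X) = Add(Mul(-1, O), Mul(2, X))
Pow(Add(Function('C')(-95, -154), -39041), -1) = Pow(Add(Add(Mul(-1, -95), Mul(2, -154)), -39041), -1) = Pow(Add(Add(95, -308), -39041), -1) = Pow(Add(-213, -39041), -1) = Pow(-39254, -1) = Rational(-1, 39254)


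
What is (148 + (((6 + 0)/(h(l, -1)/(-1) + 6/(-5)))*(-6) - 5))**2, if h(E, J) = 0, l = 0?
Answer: 29929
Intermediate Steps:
(148 + (((6 + 0)/(h(l, -1)/(-1) + 6/(-5)))*(-6) - 5))**2 = (148 + (((6 + 0)/(0/(-1) + 6/(-5)))*(-6) - 5))**2 = (148 + ((6/(0*(-1) + 6*(-1/5)))*(-6) - 5))**2 = (148 + ((6/(0 - 6/5))*(-6) - 5))**2 = (148 + ((6/(-6/5))*(-6) - 5))**2 = (148 + ((6*(-5/6))*(-6) - 5))**2 = (148 + (-5*(-6) - 5))**2 = (148 + (30 - 5))**2 = (148 + 25)**2 = 173**2 = 29929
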